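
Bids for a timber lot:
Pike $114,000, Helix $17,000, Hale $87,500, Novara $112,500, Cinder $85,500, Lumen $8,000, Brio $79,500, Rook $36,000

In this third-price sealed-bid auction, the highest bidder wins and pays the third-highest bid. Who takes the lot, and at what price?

Pike pays $87,500

Third-price sealed-bid auction: the highest bidder wins and pays the third-highest bid.
Bids in order: 114,000 (Pike) > 112,500 (Novara) > 87,500 (Hale) > 85,500 (Cinder) > 79,500 (Brio) > 36,000 (Rook) > …
Pike is highest; pays the third-highest bid, $87,500.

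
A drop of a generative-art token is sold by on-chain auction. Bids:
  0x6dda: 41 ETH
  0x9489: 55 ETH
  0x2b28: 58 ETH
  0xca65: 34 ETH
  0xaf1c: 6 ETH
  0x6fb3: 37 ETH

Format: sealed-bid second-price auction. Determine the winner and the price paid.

0x2b28 pays 55 ETH

Bids ranked: 58 (0x2b28) > 55 (0x9489) > 41 (0x6dda) > 37 (0x6fb3) > 34 (0xca65) > 6 (0xaf1c)
Second-price: 0x2b28 pays 0x9489's bid of 55 ETH.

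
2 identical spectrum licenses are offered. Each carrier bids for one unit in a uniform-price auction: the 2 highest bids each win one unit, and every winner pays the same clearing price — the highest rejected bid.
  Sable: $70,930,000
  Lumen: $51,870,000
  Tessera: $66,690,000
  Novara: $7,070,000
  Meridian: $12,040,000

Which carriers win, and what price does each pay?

Sorting: 70,930,000 (Sable), 66,690,000 (Tessera), 51,870,000 (Lumen), 12,040,000 (Meridian), …
Top 2: Sable, Tessera.
Highest unsuccessful bid: $51,870,000 → clearing price.

Sable, Tessera; each pays $51,870,000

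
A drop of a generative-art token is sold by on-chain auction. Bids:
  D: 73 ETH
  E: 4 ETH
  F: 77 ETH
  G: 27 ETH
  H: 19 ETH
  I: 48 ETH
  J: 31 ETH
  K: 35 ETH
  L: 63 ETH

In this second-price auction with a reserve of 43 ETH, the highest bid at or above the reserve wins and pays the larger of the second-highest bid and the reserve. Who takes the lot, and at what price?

Bids in order: 77 (F) > 73 (D) > 63 (L) > 48 (I) > 35 (K) > 31 (J) > …
F has the top bid at or above the reserve (77 ETH).
Second-highest bid 73 ETH exceeds the reserve 43 ETH → payment 73 ETH.

F pays 73 ETH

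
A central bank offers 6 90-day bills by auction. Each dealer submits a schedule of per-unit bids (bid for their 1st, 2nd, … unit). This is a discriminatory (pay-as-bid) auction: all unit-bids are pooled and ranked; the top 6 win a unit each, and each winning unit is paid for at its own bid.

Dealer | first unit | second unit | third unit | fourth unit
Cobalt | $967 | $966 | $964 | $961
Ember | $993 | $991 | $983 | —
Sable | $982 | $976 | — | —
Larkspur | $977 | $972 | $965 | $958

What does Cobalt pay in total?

Merging the schedules and taking the best 6: 993 (Ember-1), 991 (Ember-2), 983 (Ember-3), 982 (Sable-1), 977 (Larkspur-1), 976 (Sable-2)
Next rejected bid: $972 (not a price — pay-as-bid).
Cobalt wins no units.

Cobalt pays $0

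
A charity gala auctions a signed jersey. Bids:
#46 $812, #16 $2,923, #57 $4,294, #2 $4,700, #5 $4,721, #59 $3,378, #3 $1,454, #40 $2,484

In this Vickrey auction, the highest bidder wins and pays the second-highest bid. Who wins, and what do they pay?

Bids in order: 4,721 (#5) > 4,700 (#2) > 4,294 (#57) > 3,378 (#59) > 2,923 (#16) > 2,484 (#40) > …
#5 is highest; pays the second-highest bid, $4,700.

#5 pays $4,700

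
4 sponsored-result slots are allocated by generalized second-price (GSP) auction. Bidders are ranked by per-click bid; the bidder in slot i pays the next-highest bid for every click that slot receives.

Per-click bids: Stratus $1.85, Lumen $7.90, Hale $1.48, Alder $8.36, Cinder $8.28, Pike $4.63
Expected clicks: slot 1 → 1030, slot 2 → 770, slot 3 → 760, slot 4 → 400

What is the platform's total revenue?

Total revenue: $18870.20

Per-click bids in order: $8.36 (Alder) > $8.28 (Cinder) > $7.90 (Lumen) > $4.63 (Pike) > $1.85 (Stratus) > …
Slot 1: Alder pays $8.28 × 1030 = $8528.40
Slot 2: Cinder pays $7.90 × 770 = $6083.00
Slot 3: Lumen pays $4.63 × 760 = $3518.80
Slot 4: Pike pays $1.85 × 400 = $740.00
Total = $18870.20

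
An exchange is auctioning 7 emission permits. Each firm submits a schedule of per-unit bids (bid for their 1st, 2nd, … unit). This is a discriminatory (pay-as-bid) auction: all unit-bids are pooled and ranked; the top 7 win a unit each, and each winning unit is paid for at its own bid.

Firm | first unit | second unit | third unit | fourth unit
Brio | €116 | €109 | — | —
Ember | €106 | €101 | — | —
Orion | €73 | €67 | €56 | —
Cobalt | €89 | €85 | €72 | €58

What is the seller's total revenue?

Total revenue: €679

Merging the schedules and taking the best 7: 116 (Brio-1), 109 (Brio-2), 106 (Ember-1), 101 (Ember-2), 89 (Cobalt-1), 85 (Cobalt-2), 73 (Orion-1)
Next rejected bid: €72 (not a price — pay-as-bid).
Each winning unit pays its own bid.
Revenue = 116 + 109 + 106 + 101 + 89 + 85 + 73 = €679.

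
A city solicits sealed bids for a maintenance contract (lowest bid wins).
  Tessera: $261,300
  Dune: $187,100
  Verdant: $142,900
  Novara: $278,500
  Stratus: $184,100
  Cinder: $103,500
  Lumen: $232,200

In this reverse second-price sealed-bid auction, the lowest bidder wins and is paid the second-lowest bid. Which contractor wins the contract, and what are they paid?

Cinder is paid $142,900

Bids in order: 103,500 (Cinder) < 142,900 (Verdant) < 184,100 (Stratus) < 187,100 (Dune) < 232,200 (Lumen) < 261,300 (Tessera) < …
Cinder wins with the lowest bid; price is set by the runner-up at $142,900.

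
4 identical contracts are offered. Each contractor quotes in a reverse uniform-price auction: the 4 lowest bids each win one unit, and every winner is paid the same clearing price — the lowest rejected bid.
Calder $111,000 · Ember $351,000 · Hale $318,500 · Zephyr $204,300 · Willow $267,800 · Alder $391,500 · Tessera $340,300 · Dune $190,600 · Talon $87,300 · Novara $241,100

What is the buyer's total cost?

Sorting: 87,300 (Talon), 111,000 (Calder), 190,600 (Dune), 204,300 (Zephyr), 241,100 (Novara), 267,800 (Willow), …
The 4 lowest are Talon, Calder, Dune, Zephyr.
Clearing price = lowest rejected bid = $241,100.
Total cost = 4 × $241,100 = $964,400.

Total cost: $964,400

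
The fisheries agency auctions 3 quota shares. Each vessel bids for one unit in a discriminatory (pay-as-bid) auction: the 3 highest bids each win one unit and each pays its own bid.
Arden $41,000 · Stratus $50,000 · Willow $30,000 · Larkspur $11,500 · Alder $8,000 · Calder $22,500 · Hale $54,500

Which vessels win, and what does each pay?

Hale $54,500, Stratus $50,000, Arden $41,000

Bids ranked high→low: 54,500 (Hale), 50,000 (Stratus), 41,000 (Arden), 30,000 (Willow), 22,500 (Calder), …
The 3 highest are Hale, Stratus, Arden.
Each winner pays its own bid: Hale $54,500, Stratus $50,000, Arden $41,000.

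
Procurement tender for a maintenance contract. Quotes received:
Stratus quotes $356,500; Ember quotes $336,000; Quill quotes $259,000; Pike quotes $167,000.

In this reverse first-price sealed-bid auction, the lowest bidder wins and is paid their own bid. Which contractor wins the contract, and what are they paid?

Sorting bids: 167,000 (Pike) < 259,000 (Quill) < 336,000 (Ember) < 356,500 (Stratus)
First-price: Pike is paid what they bid, $167,000.

Pike is paid $167,000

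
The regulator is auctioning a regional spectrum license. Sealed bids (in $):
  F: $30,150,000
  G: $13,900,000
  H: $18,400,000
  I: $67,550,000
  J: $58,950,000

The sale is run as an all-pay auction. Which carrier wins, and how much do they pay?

Sorting bids: 67,550,000 (I) > 58,950,000 (J) > 30,150,000 (F) > 18,400,000 (H) > 13,900,000 (G)
I is highest and takes the item; every bidder forfeits their bid.

I pays $67,550,000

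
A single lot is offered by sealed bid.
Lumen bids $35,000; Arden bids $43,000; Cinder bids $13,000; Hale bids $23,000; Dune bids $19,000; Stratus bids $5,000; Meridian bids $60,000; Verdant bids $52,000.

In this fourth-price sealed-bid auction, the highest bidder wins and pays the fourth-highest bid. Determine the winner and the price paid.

Bids in order: 60,000 (Meridian) > 52,000 (Verdant) > 43,000 (Arden) > 35,000 (Lumen) > 23,000 (Hale) > 19,000 (Dune) > …
Meridian wins; payment is bid #4 in the ranking = $35,000.

Meridian pays $35,000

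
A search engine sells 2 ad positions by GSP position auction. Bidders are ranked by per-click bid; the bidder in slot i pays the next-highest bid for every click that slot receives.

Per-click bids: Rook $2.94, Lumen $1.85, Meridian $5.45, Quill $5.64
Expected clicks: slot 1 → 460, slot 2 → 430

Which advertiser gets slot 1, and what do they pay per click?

Sorting advertisers: $5.64 (Quill) > $5.45 (Meridian) > $2.94 (Rook) > …
Slot 1 goes to the first-ranked bidder, Quill, who pays the next bid down: $5.45/click.

Quill; $5.45 per click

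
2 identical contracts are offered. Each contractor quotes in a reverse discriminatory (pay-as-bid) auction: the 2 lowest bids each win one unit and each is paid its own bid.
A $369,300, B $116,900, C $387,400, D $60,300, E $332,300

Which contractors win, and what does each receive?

D $60,300, B $116,900

Sorting: 60,300 (D), 116,900 (B), 332,300 (E), 369,300 (A), …
Lowest 2: D, B.
Each winner is paid its own bid: D $60,300, B $116,900.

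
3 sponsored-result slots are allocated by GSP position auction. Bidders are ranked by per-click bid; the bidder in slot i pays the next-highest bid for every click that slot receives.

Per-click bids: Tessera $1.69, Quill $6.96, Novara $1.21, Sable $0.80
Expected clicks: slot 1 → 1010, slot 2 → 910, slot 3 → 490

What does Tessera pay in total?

Tessera pays $1101.10

Sorting advertisers: $6.96 (Quill) > $1.69 (Tessera) > $1.21 (Novara) > $0.80 (Sable)
Tessera holds slot 2 → pays next bid $1.21 × 910 clicks = $1101.10.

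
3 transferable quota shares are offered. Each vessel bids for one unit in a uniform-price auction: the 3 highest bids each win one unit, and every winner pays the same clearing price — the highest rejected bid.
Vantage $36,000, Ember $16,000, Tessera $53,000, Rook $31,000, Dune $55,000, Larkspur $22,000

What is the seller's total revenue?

Total revenue: $93,000

Sorting: 55,000 (Dune), 53,000 (Tessera), 36,000 (Vantage), 31,000 (Rook), 22,000 (Larkspur), …
The 3 highest are Dune, Tessera, Vantage.
Clearing price = highest rejected bid = $31,000.
Total revenue = 3 × $31,000 = $93,000.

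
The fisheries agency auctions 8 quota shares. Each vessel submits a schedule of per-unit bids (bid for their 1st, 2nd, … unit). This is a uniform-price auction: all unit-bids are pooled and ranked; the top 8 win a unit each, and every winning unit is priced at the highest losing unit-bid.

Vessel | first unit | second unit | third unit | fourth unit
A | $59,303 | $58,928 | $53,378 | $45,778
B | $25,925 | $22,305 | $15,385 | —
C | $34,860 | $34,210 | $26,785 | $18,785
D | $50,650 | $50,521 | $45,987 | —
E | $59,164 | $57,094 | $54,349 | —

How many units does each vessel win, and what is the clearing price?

A 3, D 2, E 3; clearing price $45,987

Pooled unit-bids ranked (top 8): 59,303 (A-1), 59,164 (E-1), 58,928 (A-2), 57,094 (E-2), 54,349 (E-3), 53,378 (A-3), 50,650 (D-1), 50,521 (D-2)
The (k+1)-th unit-bid is $45,987.
Allocation: A 3, D 2, E 3.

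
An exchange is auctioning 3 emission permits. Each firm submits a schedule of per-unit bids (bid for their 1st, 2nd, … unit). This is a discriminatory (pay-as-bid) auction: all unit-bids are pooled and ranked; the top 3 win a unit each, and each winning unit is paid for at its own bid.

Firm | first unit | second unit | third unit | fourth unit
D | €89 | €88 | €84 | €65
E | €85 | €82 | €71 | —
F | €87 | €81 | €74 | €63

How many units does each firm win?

All unit-bids, highest first — top 3: 89 (D-1), 88 (D-2), 87 (F-1)
Next rejected bid: €85 (not a price — pay-as-bid).
Allocation: D 2, F 1.

D 2, F 1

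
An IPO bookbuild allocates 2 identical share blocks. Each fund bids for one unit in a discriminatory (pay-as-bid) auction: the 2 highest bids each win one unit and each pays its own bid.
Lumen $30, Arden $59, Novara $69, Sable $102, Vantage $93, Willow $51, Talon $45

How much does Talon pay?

Talon pays $0

Bids ranked high→low: 102 (Sable), 93 (Vantage), 69 (Novara), 59 (Arden), …
Winners (2 units): Sable, Vantage.
Talon does not win → $0.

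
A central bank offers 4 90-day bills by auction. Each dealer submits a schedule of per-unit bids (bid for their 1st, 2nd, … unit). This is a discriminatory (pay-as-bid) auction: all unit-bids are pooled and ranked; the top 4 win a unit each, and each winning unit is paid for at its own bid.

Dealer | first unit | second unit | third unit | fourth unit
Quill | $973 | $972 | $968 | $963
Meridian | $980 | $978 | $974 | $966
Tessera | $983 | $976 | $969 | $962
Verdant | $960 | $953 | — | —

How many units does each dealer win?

Meridian 2, Tessera 2

Pooled unit-bids ranked (top 4): 983 (Tessera-1), 980 (Meridian-1), 978 (Meridian-2), 976 (Tessera-2)
Next rejected bid: $974 (not a price — pay-as-bid).
Allocation: Meridian 2, Tessera 2.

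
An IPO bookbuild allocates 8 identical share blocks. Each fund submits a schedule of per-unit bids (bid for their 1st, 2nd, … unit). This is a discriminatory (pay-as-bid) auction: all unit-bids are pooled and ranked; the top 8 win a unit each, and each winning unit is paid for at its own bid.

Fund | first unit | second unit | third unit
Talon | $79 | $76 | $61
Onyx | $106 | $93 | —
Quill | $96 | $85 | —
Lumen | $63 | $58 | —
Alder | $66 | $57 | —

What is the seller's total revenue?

Merging the schedules and taking the best 8: 106 (Onyx-1), 96 (Quill-1), 93 (Onyx-2), 85 (Quill-2), 79 (Talon-1), 76 (Talon-2), 66 (Alder-1), 63 (Lumen-1)
Next rejected bid: $61 (not a price — pay-as-bid).
Each winning unit pays its own bid.
Revenue = 106 + 96 + 93 + 85 + 79 + 76 + 66 + 63 = $664.

Total revenue: $664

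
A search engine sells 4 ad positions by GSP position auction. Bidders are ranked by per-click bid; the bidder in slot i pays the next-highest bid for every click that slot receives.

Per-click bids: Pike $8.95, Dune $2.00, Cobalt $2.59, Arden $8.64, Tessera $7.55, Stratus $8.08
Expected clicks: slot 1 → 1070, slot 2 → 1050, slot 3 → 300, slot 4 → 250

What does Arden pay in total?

Arden pays $8484.00

Ranked by bid: $8.95 (Pike) > $8.64 (Arden) > $8.08 (Stratus) > $7.55 (Tessera) > $2.59 (Cobalt) > …
Arden holds slot 2 → pays next bid $8.08 × 1050 clicks = $8484.00.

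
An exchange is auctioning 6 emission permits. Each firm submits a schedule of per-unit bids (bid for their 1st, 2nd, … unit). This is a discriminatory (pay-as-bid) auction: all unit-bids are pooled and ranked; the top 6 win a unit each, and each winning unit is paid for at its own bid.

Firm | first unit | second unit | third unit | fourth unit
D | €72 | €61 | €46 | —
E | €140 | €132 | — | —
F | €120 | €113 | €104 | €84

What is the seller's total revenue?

Merging the schedules and taking the best 6: 140 (E-1), 132 (E-2), 120 (F-1), 113 (F-2), 104 (F-3), 84 (F-4)
Next rejected bid: €72 (not a price — pay-as-bid).
Each winning unit pays its own bid.
Revenue = 140 + 132 + 120 + 113 + 104 + 84 = €693.

Total revenue: €693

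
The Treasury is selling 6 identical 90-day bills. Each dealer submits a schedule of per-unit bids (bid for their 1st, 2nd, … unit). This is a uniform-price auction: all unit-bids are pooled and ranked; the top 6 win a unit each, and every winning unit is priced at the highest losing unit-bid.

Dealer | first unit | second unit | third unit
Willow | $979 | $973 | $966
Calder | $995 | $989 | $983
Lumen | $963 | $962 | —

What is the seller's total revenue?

Total revenue: $5,778

Pooled unit-bids ranked (top 6): 995 (Calder-1), 989 (Calder-2), 983 (Calder-3), 979 (Willow-1), 973 (Willow-2), 966 (Willow-3)
Highest rejected unit-bid = $963.
Allocation: Calder 3, Willow 3. Every unit priced at $963.
Revenue = 6 × 963 = $5,778.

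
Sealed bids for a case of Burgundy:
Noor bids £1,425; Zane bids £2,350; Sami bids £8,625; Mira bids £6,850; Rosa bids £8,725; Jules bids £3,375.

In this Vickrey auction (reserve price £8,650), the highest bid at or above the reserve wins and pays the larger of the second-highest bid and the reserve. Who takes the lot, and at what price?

Rosa pays £8,650

Vickrey auction (reserve price £8,650): the highest bid at or above the reserve wins and pays the larger of the second-highest bid and the reserve.
Bids ranked: 8,725 (Rosa) > 8,625 (Sami) > 6,850 (Mira) > 3,375 (Jules) > 2,350 (Zane) > 1,425 (Noor)
Rosa has the top bid at or above the reserve (£8,725).
max(second-highest £8,625, reserve £8,650) = £8,650.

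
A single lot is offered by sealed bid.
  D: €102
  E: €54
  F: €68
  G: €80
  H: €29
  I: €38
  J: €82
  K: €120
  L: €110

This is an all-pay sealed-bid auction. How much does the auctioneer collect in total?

Total revenue: €683

Bids in order: 120 (K) > 110 (L) > 102 (D) > 82 (J) > 80 (G) > 68 (F) > …
K wins with the top bid; all bids are sunk regardless.
Every bidder forfeits their bid regardless of winning.
Revenue = 102 + 54 + 68 + 80 + 29 + 38 + 82 + 120 + 110 = €683.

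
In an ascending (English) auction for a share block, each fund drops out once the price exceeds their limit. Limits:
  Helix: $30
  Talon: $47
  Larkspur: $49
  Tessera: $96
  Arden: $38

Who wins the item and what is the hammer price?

Limits ranked: 96 (Tessera) > 49 (Larkspur) > 47 (Talon) > 38 (Arden) > 30 (Helix)
Larkspur is the last rival to drop out, at $49; Tessera remains and wins at that price.

Tessera wins at $49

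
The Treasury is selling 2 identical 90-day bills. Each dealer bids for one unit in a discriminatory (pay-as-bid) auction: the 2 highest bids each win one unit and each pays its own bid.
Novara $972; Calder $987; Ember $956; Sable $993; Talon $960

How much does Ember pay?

Bids ranked high→low: 993 (Sable), 987 (Calder), 972 (Novara), 960 (Talon), …
The 2 highest are Sable, Calder.
Ember does not win → $0.

Ember pays $0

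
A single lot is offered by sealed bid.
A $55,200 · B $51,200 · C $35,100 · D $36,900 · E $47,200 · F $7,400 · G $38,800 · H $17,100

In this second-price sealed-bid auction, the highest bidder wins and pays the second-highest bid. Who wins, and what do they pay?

A pays $51,200

Bids in order: 55,200 (A) > 51,200 (B) > 47,200 (E) > 38,800 (G) > 36,900 (D) > 35,100 (C) > …
A wins with the highest bid; price is set by the runner-up at $51,200.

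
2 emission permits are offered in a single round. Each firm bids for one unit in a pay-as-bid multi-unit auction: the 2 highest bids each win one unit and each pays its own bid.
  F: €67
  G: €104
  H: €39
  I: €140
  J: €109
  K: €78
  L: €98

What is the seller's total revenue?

Bids ranked high→low: 140 (I), 109 (J), 104 (G), 98 (L), …
Winners (2 units): I, J.
Total revenue = 140 + 109 = €249.

Total revenue: €249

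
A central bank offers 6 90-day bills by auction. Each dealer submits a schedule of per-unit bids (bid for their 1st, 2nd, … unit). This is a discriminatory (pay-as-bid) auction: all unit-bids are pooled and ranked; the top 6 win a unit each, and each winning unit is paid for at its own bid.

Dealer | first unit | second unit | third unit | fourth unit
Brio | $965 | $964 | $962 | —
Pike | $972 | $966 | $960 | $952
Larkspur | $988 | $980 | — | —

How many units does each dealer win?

Merging the schedules and taking the best 6: 988 (Larkspur-1), 980 (Larkspur-2), 972 (Pike-1), 966 (Pike-2), 965 (Brio-1), 964 (Brio-2)
Next rejected bid: $962 (not a price — pay-as-bid).
Allocation: Brio 2, Larkspur 2, Pike 2.

Brio 2, Larkspur 2, Pike 2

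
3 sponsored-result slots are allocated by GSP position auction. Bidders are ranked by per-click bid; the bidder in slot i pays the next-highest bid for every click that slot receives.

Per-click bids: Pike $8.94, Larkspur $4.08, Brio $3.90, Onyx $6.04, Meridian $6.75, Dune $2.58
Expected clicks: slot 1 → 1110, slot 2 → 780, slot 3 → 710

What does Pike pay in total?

Ranked by bid: $8.94 (Pike) > $6.75 (Meridian) > $6.04 (Onyx) > $4.08 (Larkspur) > …
Pike holds slot 1 → pays next bid $6.75 × 1110 clicks = $7492.50.

Pike pays $7492.50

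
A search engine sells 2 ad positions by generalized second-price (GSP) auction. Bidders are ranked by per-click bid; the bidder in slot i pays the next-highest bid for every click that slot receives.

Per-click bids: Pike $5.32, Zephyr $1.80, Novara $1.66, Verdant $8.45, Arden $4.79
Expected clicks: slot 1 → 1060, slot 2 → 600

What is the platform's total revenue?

Sorting advertisers: $8.45 (Verdant) > $5.32 (Pike) > $4.79 (Arden) > …
Slot 1: Verdant pays $5.32 × 1060 = $5639.20
Slot 2: Pike pays $4.79 × 600 = $2874.00
Total = $8513.20

Total revenue: $8513.20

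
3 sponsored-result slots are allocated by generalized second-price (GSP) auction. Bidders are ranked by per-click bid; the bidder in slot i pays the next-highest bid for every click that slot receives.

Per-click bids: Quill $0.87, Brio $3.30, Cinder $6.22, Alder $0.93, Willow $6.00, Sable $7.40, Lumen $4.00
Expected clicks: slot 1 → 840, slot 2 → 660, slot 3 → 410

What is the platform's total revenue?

Per-click bids in order: $7.40 (Sable) > $6.22 (Cinder) > $6.00 (Willow) > $4.00 (Lumen) > …
Slot 1: Sable pays $6.22 × 840 = $5224.80
Slot 2: Cinder pays $6.00 × 660 = $3960.00
Slot 3: Willow pays $4.00 × 410 = $1640.00
Total = $10824.80

Total revenue: $10824.80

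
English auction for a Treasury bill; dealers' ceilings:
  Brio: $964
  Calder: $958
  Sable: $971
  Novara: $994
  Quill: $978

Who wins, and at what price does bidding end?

Novara wins at $978

Limits in order: 994 (Novara) > 978 (Quill) > 971 (Sable) > 964 (Brio) > 958 (Calder)
Once the price passes $978, only Novara is left; the hammer falls at Quill's limit of $978.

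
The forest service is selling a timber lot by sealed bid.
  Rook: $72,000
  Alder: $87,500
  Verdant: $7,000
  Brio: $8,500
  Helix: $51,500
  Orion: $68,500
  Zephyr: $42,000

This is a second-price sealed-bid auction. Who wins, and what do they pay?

Alder pays $72,000

Sorting bids: 87,500 (Alder) > 72,000 (Rook) > 68,500 (Orion) > 51,500 (Helix) > 42,000 (Zephyr) > 8,500 (Brio) > …
Alder is highest; pays the second-highest bid, $72,000.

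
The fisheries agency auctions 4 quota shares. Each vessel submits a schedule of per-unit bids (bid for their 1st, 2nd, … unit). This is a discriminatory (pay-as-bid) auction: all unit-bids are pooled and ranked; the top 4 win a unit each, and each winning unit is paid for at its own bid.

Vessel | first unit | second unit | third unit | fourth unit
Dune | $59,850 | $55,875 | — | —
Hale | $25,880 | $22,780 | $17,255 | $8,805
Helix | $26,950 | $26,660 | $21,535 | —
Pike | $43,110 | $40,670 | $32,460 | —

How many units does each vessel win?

Dune 2, Pike 2

Pooled unit-bids ranked (top 4): 59,850 (Dune-1), 55,875 (Dune-2), 43,110 (Pike-1), 40,670 (Pike-2)
Next rejected bid: $32,460 (not a price — pay-as-bid).
Allocation: Dune 2, Pike 2.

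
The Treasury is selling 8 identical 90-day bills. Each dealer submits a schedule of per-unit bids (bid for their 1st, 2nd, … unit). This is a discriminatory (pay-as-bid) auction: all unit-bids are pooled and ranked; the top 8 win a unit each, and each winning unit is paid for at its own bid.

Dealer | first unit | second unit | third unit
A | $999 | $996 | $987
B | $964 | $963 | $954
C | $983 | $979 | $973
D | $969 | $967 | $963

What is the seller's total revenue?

All unit-bids, highest first — top 8: 999 (A-1), 996 (A-2), 987 (A-3), 983 (C-1), 979 (C-2), 973 (C-3), 969 (D-1), 967 (D-2)
Next rejected bid: $964 (not a price — pay-as-bid).
Each winning unit pays its own bid.
Revenue = 999 + 996 + 987 + 983 + 979 + 973 + 969 + 967 = $7,853.

Total revenue: $7,853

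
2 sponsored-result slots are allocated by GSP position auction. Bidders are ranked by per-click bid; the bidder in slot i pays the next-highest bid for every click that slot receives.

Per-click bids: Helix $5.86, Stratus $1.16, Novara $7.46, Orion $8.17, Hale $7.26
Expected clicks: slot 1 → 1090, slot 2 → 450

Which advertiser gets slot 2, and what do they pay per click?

Novara; $7.26 per click

Sorting advertisers: $8.17 (Orion) > $7.46 (Novara) > $7.26 (Hale) > …
Slot 2 goes to the second-ranked bidder, Novara, who pays the next bid down: $7.26/click.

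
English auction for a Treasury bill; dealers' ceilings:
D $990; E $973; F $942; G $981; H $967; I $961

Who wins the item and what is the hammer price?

D wins at $981

Open ascending-bid auction: the price rises until one bidder remains; the winner pays the price at which the last rival dropped out.
Sorting limits: 990 (D) > 981 (G) > 973 (E) > 967 (H) > 961 (I) > 942 (F)
Bidding ends when G exits at $981; D takes it.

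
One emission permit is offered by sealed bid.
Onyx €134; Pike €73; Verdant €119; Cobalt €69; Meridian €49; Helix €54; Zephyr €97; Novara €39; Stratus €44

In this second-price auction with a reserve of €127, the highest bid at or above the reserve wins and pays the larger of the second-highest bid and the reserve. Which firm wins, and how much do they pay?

Second-price auction with a reserve of €127: the highest bid at or above the reserve wins and pays the larger of the second-highest bid and the reserve.
Bids ranked: 134 (Onyx) > 119 (Verdant) > 97 (Zephyr) > 73 (Pike) > 69 (Cobalt) > 54 (Helix) > …
Onyx has the top bid at or above the reserve (€134).
Second-highest bid €119 is below the reserve €127, so the reserve binds → payment €127.

Onyx pays €127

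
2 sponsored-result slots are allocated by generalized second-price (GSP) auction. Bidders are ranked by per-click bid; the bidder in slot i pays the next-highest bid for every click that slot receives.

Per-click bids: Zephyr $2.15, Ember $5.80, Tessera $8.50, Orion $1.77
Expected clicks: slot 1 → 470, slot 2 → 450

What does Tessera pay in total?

Tessera pays $2726.00

Per-click bids in order: $8.50 (Tessera) > $5.80 (Ember) > $2.15 (Zephyr) > …
Tessera holds slot 1 → pays next bid $5.80 × 470 clicks = $2726.00.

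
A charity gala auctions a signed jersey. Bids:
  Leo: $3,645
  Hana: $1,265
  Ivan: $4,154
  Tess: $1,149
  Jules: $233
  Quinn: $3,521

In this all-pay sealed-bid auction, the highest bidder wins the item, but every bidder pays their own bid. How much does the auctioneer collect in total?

Total revenue: $13,967

Bids in order: 4,154 (Ivan) > 3,645 (Leo) > 3,521 (Quinn) > 1,265 (Hana) > 1,149 (Tess) > 233 (Jules)
Every bidder forfeits their bid regardless of winning.
Revenue = 3,645 + 1,265 + 4,154 + 1,149 + 233 + 3,521 = $13,967.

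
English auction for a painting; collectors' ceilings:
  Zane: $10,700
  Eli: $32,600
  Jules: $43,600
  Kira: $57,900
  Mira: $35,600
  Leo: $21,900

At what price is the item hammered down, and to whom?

Kira wins at $43,600

Sorting limits: 57,900 (Kira) > 43,600 (Jules) > 35,600 (Mira) > 32,600 (Eli) > 21,900 (Leo) > 10,700 (Zane)
Bidding ends when Jules exits at $43,600; Kira takes it.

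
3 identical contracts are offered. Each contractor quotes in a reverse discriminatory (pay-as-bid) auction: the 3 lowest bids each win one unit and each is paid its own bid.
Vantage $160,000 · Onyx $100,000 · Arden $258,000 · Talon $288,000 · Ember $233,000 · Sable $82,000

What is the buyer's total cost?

Sorting: 82,000 (Sable), 100,000 (Onyx), 160,000 (Vantage), 233,000 (Ember), 258,000 (Arden), …
The 3 lowest are Sable, Onyx, Vantage.
Total cost = 82,000 + 100,000 + 160,000 = $342,000.

Total cost: $342,000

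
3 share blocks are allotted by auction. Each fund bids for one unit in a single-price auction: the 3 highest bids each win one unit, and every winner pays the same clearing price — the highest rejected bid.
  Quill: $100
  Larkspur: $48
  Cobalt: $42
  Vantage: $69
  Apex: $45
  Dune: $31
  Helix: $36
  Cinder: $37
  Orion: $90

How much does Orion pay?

Ordering the bids: 100 (Quill), 90 (Orion), 69 (Vantage), 48 (Larkspur), 45 (Apex), …
Winners (3 units): Quill, Orion, Vantage.
First losing bid is Larkspur's $48, which sets the uniform price.
Orion wins → pays $48.

Orion pays $48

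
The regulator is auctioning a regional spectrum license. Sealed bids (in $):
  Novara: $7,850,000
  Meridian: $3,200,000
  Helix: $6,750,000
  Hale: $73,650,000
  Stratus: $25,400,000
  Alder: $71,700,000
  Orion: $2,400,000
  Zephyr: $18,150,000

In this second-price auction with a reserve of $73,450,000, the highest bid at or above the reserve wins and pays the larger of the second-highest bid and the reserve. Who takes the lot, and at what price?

Bids in order: 73,650,000 (Hale) > 71,700,000 (Alder) > 25,400,000 (Stratus) > 18,150,000 (Zephyr) > 7,850,000 (Novara) > 6,750,000 (Helix) > …
Highest eligible bid: Hale at $73,650,000.
Second-highest bid $71,700,000 is below the reserve $73,450,000, so the reserve binds → payment $73,450,000.

Hale pays $73,450,000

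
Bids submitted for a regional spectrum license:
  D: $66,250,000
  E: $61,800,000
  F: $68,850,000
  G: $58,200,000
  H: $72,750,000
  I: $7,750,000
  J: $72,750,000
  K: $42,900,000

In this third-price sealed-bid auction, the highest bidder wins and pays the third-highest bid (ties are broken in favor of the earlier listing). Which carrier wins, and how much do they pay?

Sorting bids: 72,750,000 (H) > 72,750,000 (J) > 68,850,000 (F) > 66,250,000 (D) > 61,800,000 (E) > 58,200,000 (G) > …
Tie at $72,750,000 → H wins by tie-break.
H is highest; pays the third-highest bid, $68,850,000.

H pays $68,850,000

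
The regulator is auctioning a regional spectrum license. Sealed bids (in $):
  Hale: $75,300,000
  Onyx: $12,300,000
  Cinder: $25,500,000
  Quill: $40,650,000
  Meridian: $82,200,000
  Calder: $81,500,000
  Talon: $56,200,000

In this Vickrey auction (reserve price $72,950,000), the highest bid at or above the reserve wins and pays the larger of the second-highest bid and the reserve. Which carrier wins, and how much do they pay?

Meridian pays $81,500,000

Bids ranked: 82,200,000 (Meridian) > 81,500,000 (Calder) > 75,300,000 (Hale) > 56,200,000 (Talon) > 40,650,000 (Quill) > 25,500,000 (Cinder) > …
Highest eligible bid: Meridian at $82,200,000.
Second-highest bid $81,500,000 exceeds the reserve $72,950,000 → payment $81,500,000.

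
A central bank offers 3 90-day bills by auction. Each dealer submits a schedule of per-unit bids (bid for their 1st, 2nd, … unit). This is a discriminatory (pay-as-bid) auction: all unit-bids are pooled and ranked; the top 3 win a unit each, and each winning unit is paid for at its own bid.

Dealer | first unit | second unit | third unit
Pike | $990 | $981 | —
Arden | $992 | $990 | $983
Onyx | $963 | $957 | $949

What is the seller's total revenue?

Total revenue: $2,972

Pooled unit-bids ranked (top 3): 992 (Arden-1), 990 (Pike-1), 990 (Arden-2)
Next rejected bid: $983 (not a price — pay-as-bid).
Each winning unit pays its own bid.
Revenue = 992 + 990 + 990 = $2,972.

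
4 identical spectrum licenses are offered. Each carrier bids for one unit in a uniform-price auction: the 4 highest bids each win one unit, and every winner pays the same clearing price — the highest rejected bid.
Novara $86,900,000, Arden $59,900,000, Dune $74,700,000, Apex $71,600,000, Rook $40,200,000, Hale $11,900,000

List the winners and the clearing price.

Sorting: 86,900,000 (Novara), 74,700,000 (Dune), 71,600,000 (Apex), 59,900,000 (Arden), 40,200,000 (Rook), 11,900,000 (Hale)
The 4 highest are Novara, Dune, Apex, Arden.
Highest unsuccessful bid: $40,200,000 → clearing price.

Novara, Dune, Apex, Arden; each pays $40,200,000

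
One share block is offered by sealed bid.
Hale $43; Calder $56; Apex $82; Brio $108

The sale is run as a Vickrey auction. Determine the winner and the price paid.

Brio pays $82

Vickrey auction: the highest bidder wins and pays the second-highest bid.
Bids in order: 108 (Brio) > 82 (Apex) > 56 (Calder) > 43 (Hale)
Brio is highest; pays the second-highest bid, $82.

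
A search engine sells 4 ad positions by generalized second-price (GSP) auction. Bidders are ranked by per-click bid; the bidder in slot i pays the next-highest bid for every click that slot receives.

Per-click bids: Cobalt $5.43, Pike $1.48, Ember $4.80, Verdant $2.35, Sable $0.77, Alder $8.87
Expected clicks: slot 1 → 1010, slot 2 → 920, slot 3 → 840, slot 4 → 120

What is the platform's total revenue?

Total revenue: $12051.90

Per-click bids in order: $8.87 (Alder) > $5.43 (Cobalt) > $4.80 (Ember) > $2.35 (Verdant) > $1.48 (Pike) > …
Slot 1: Alder pays $5.43 × 1010 = $5484.30
Slot 2: Cobalt pays $4.80 × 920 = $4416.00
Slot 3: Ember pays $2.35 × 840 = $1974.00
Slot 4: Verdant pays $1.48 × 120 = $177.60
Total = $12051.90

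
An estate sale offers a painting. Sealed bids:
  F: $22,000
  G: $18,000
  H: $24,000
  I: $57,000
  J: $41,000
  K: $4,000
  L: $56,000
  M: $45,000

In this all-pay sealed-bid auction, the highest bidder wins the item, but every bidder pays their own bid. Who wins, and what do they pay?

Bids ranked: 57,000 (I) > 56,000 (L) > 45,000 (M) > 41,000 (J) > 24,000 (H) > 22,000 (F) > …
I wins with the top bid; all bids are sunk regardless.

I pays $57,000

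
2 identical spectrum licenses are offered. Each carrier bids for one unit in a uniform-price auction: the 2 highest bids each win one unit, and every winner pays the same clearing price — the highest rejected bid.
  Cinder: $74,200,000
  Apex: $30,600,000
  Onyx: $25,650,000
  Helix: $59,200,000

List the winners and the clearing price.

Cinder, Helix; each pays $30,600,000

Bids ranked high→low: 74,200,000 (Cinder), 59,200,000 (Helix), 30,600,000 (Apex), 25,650,000 (Onyx)
Winners (2 units): Cinder, Helix.
First losing bid is Apex's $30,600,000, which sets the uniform price.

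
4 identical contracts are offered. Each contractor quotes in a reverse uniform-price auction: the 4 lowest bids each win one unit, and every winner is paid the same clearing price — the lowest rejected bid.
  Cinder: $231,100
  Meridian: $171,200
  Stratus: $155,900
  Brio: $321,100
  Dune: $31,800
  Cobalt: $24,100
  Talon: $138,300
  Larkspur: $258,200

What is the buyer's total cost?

Ordering the bids: 24,100 (Cobalt), 31,800 (Dune), 138,300 (Talon), 155,900 (Stratus), 171,200 (Meridian), 231,100 (Cinder), …
The 4 lowest are Cobalt, Dune, Talon, Stratus.
Clearing price = lowest rejected bid = $171,200.
Total cost = 4 × $171,200 = $684,800.

Total cost: $684,800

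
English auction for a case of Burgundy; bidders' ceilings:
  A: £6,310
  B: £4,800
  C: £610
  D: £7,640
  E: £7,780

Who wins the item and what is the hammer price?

Open ascending-bid auction: the price rises until one bidder remains; the winner pays the price at which the last rival dropped out.
Sorting limits: 7,780 (E) > 7,640 (D) > 6,310 (A) > 4,800 (B) > 610 (C)
Once the price passes £7,640, only E is left; the hammer falls at D's limit of £7,640.

E wins at £7,640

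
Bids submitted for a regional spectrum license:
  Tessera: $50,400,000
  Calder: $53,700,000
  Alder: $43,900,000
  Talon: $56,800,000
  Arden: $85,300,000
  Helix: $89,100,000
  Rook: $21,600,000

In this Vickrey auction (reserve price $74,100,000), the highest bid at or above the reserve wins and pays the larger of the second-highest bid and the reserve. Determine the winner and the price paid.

Sorting bids: 89,100,000 (Helix) > 85,300,000 (Arden) > 56,800,000 (Talon) > 53,700,000 (Calder) > 50,400,000 (Tessera) > 43,900,000 (Alder) > …
Helix has the top bid at or above the reserve ($89,100,000).
max(second-highest $85,300,000, reserve $74,100,000) = $85,300,000; the reserve does not bind.

Helix pays $85,300,000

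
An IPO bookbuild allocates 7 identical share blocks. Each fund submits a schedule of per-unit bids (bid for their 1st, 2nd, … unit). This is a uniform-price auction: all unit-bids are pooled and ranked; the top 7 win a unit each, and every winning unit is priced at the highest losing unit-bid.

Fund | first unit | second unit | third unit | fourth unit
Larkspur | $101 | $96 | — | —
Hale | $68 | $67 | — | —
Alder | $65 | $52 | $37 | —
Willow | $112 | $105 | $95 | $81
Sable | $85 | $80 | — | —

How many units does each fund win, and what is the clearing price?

Merging the schedules and taking the best 7: 112 (Willow-1), 105 (Willow-2), 101 (Larkspur-1), 96 (Larkspur-2), 95 (Willow-3), 85 (Sable-1), 81 (Willow-4)
First bid not allocated: $80.
Allocation: Larkspur 2, Sable 1, Willow 4.

Larkspur 2, Sable 1, Willow 4; clearing price $80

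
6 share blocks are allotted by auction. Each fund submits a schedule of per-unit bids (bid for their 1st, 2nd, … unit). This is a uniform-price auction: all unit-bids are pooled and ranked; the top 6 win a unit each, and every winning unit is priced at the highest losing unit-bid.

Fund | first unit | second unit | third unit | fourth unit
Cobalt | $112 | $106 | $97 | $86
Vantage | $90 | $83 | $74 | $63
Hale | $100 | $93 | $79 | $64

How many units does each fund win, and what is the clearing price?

Cobalt 3, Hale 2, Vantage 1; clearing price $86

All unit-bids, highest first — top 6: 112 (Cobalt-1), 106 (Cobalt-2), 100 (Hale-1), 97 (Cobalt-3), 93 (Hale-2), 90 (Vantage-1)
First bid not allocated: $86.
Allocation: Cobalt 3, Hale 2, Vantage 1.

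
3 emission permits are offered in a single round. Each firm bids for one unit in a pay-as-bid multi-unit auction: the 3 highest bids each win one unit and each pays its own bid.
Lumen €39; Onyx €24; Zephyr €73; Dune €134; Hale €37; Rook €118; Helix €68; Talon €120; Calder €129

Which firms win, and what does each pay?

Ordering the bids: 134 (Dune), 129 (Calder), 120 (Talon), 118 (Rook), 73 (Zephyr), …
Winners (3 units): Dune, Calder, Talon.
Each winner pays its own bid: Dune €134, Calder €129, Talon €120.

Dune €134, Calder €129, Talon €120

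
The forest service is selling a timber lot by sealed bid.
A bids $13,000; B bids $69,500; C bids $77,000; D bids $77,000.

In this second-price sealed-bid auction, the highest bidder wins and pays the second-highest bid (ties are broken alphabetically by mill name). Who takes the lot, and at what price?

Rule: the highest bidder wins and pays the second-highest bid.
Bids ranked: 77,000 (C) > 77,000 (D) > 69,500 (B) > 13,000 (A)
Tie at $77,000 → C wins by tie-break.
C wins with the highest bid; price is set by the runner-up at $77,000.

C pays $77,000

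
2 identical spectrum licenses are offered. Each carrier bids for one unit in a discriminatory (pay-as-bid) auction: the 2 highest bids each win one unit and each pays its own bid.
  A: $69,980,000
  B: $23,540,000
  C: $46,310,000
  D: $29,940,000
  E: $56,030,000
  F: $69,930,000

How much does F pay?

Sorting: 69,980,000 (A), 69,930,000 (F), 56,030,000 (E), 46,310,000 (C), …
Top 2: A, F.
F wins → own bid $69,930,000.

F pays $69,930,000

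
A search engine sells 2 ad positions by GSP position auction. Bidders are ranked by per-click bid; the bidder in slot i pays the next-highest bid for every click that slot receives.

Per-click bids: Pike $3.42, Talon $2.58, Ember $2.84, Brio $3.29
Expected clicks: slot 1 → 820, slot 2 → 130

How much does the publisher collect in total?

Total revenue: $3067.00

Ranked by bid: $3.42 (Pike) > $3.29 (Brio) > $2.84 (Ember) > …
Slot 1: Pike pays $3.29 × 820 = $2697.80
Slot 2: Brio pays $2.84 × 130 = $369.20
Total = $3067.00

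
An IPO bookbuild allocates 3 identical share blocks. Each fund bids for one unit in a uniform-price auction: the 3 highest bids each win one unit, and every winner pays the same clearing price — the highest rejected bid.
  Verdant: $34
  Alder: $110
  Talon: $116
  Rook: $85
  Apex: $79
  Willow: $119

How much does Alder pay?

Sorting: 119 (Willow), 116 (Talon), 110 (Alder), 85 (Rook), 79 (Apex), …
Winners (3 units): Willow, Talon, Alder.
Highest unsuccessful bid: $85 → clearing price.
Alder wins → pays $85.

Alder pays $85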